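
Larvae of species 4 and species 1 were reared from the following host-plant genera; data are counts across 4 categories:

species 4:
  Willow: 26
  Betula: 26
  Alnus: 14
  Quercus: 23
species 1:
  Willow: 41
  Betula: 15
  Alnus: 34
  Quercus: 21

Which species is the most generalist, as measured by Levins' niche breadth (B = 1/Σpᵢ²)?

species 4

Proportions for species 4 (n=89): 26/89=0.2921, 26/89=0.2921, 14/89=0.1573, 23/89=0.2584
Proportions for species 1 (n=111): 41/111=0.3694, 15/111=0.1351, 34/111=0.3063, 21/111=0.1892
Σp_4ᵢ² = 0.2921² + 0.2921² + 0.1573² + 0.2584² = 0.085322 + 0.085322 + 0.024743 + 0.066771 = 0.262158
B_4 = 1 / 0.262158 = 3.8145
Σp_1ᵢ² = 0.3694² + 0.1351² + 0.3063² + 0.1892² = 0.136456 + 0.018252 + 0.093820 + 0.035797 = 0.284325
B_1 = 1 / 0.284325 = 3.5171
Highest B → broadest niche (most generalist): species 4 (B = 3.81).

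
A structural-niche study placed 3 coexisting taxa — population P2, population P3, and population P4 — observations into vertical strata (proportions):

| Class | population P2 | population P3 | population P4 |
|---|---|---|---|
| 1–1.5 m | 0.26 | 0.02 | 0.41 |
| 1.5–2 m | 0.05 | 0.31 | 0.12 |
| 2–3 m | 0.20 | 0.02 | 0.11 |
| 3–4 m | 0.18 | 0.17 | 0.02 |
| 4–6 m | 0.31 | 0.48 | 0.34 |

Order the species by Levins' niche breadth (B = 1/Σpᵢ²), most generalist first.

population P2 > population P4 > population P3

Σp_P2ᵢ² = 0.26² + 0.05² + 0.20² + 0.18² + 0.31² = 0.0676 + 0.0025 + 0.0400 + 0.0324 + 0.0961 = 0.2386
B_P2 = 1 / 0.2386 = 4.1911
Σp_P3ᵢ² = 0.02² + 0.31² + 0.02² + 0.17² + 0.48² = 0.0004 + 0.0961 + 0.0004 + 0.0289 + 0.2304 = 0.3562
B_P3 = 1 / 0.3562 = 2.8074
Σp_P4ᵢ² = 0.41² + 0.12² + 0.11² + 0.02² + 0.34² = 0.1681 + 0.0144 + 0.0121 + 0.0004 + 0.1156 = 0.3106
B_P4 = 1 / 0.3106 = 3.2196
Ranking by B (broadest → narrowest): population P2 (4.19) > population P4 (3.22) > population P3 (2.81)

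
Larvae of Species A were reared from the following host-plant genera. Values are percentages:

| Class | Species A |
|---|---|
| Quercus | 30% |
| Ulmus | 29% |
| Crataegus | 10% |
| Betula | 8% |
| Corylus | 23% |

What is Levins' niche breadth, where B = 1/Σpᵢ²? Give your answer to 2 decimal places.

Convert percentages to proportions (divide by 100).
Σpᵢ² = 0.30² + 0.29² + 0.10² + 0.08² + 0.23² = 0.0900 + 0.0841 + 0.0100 + 0.0064 + 0.0529 = 0.2434
B = 1 / 0.2434 = 4.1085

4.11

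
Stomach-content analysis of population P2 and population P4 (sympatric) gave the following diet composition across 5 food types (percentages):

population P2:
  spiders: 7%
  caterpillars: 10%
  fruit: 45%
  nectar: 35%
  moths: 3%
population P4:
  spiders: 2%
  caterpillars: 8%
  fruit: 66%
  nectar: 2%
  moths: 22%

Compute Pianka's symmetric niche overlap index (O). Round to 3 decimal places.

0.782

Convert percentages to proportions (divide by 100).
Σ p₁ᵢp₂ᵢ = 0.0014 + 0.0080 + 0.2970 + 0.0070 + 0.0066 = 0.3200
Σp_1ᵢ² = 0.07² + 0.10² + 0.45² + 0.35² + 0.03² = 0.0049 + 0.0100 + 0.2025 + 0.1225 + 0.0009 = 0.3408
Σp_2ᵢ² = 0.02² + 0.08² + 0.66² + 0.02² + 0.22² = 0.0004 + 0.0064 + 0.4356 + 0.0004 + 0.0484 = 0.4912
O = 0.3200 / √(0.3408 × 0.4912) = 0.3200 / 0.409147 = 0.78211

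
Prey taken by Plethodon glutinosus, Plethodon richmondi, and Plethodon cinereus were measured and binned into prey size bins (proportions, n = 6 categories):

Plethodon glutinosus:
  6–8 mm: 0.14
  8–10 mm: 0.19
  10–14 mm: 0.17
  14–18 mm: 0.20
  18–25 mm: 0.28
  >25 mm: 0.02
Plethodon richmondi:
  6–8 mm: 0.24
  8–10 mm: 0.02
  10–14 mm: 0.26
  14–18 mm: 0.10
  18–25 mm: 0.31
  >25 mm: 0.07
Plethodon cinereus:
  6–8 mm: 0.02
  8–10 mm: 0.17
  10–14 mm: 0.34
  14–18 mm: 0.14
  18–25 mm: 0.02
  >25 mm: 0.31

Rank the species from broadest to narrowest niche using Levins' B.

Plethodon glutinosus > Plethodon richmondi > Plethodon cinereus

Σp_glutᵢ² = 0.14² + 0.19² + 0.17² + 0.20² + 0.28² + 0.02² = 0.0196 + 0.0361 + 0.0289 + 0.0400 + 0.0784 + 0.0004 = 0.2034
B_glut = 1 / 0.2034 = 4.9164
Σp_richᵢ² = 0.24² + 0.02² + 0.26² + 0.10² + 0.31² + 0.07² = 0.0576 + 0.0004 + 0.0676 + 0.0100 + 0.0961 + 0.0049 = 0.2366
B_rich = 1 / 0.2366 = 4.2265
Σp_cineᵢ² = 0.02² + 0.17² + 0.34² + 0.14² + 0.02² + 0.31² = 0.0004 + 0.0289 + 0.1156 + 0.0196 + 0.0004 + 0.0961 = 0.2610
B_cine = 1 / 0.2610 = 3.8314
Ranking by B (broadest → narrowest): Plethodon glutinosus (4.92) > Plethodon richmondi (4.23) > Plethodon cinereus (3.83)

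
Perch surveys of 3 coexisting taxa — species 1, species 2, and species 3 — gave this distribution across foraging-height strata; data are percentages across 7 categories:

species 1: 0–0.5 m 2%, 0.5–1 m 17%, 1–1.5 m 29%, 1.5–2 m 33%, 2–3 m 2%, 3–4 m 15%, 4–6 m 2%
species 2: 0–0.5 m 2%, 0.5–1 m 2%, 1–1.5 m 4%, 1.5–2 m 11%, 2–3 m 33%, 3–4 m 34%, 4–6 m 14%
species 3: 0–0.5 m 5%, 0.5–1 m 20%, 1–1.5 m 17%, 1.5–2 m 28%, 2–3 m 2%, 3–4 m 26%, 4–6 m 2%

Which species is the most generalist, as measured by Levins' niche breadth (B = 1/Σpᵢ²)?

species 3

Convert percentages to proportions (divide by 100).
Σp_1ᵢ² = 0.02² + 0.17² + 0.29² + 0.33² + 0.02² + 0.15² + 0.02² = 0.0004 + 0.0289 + 0.0841 + 0.1089 + 0.0004 + 0.0225 + 0.0004 = 0.2456
B_1 = 1 / 0.2456 = 4.0717
Σp_2ᵢ² = 0.02² + 0.02² + 0.04² + 0.11² + 0.33² + 0.34² + 0.14² = 0.0004 + 0.0004 + 0.0016 + 0.0121 + 0.1089 + 0.1156 + 0.0196 = 0.2586
B_2 = 1 / 0.2586 = 3.8670
Σp_3ᵢ² = 0.05² + 0.20² + 0.17² + 0.28² + 0.02² + 0.26² + 0.02² = 0.0025 + 0.0400 + 0.0289 + 0.0784 + 0.0004 + 0.0676 + 0.0004 = 0.2182
B_3 = 1 / 0.2182 = 4.5830
Highest B → broadest niche (most generalist): species 3 (B = 4.58).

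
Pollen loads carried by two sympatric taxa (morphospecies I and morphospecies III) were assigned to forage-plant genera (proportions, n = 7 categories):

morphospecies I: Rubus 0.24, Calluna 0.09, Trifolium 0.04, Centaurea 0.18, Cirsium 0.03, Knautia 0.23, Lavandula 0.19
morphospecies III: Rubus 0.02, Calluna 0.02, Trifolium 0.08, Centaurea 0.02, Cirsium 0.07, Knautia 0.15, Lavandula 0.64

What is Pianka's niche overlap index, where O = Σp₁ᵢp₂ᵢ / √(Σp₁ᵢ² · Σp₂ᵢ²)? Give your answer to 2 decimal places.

Σ p₁ᵢp₂ᵢ = 0.0048 + 0.0018 + 0.0032 + 0.0036 + 0.0021 + 0.0345 + 0.1216 = 0.1716
Σp_1ᵢ² = 0.24² + 0.09² + 0.04² + 0.18² + 0.03² + 0.23² + 0.19² = 0.0576 + 0.0081 + 0.0016 + 0.0324 + 0.0009 + 0.0529 + 0.0361 = 0.1896
Σp_2ᵢ² = 0.02² + 0.02² + 0.08² + 0.02² + 0.07² + 0.15² + 0.64² = 0.0004 + 0.0004 + 0.0064 + 0.0004 + 0.0049 + 0.0225 + 0.4096 = 0.4446
O = 0.1716 / √(0.1896 × 0.4446) = 0.1716 / 0.29034 = 0.5910

0.59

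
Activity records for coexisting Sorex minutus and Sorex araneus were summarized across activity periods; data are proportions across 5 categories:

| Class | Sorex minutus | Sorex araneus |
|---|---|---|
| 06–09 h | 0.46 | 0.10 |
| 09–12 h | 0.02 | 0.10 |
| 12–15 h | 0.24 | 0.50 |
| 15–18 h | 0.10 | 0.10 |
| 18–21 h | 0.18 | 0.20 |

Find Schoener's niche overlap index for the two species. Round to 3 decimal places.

0.640

Σ|p₁ᵢ − p₂ᵢ| = 0.36 + 0.08 + 0.26 + 0.00 + 0.02 = 0.72
D = 1 − ½ × 0.72 = 1 − 0.360 = 0.64000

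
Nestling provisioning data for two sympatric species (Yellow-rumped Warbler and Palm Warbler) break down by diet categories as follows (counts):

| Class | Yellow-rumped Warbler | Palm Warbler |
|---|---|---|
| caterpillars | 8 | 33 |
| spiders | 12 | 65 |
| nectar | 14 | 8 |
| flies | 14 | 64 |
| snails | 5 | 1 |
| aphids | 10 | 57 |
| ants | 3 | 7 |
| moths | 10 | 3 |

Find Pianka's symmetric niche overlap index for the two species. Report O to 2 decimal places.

0.82

Proportions for Yellow-rumped Warbler (n=76): 8/76=0.1053, 12/76=0.1579, 14/76=0.1842, 14/76=0.1842, 5/76=0.0658, 10/76=0.1316, 3/76=0.0395, 10/76=0.1316
Proportions for Palm Warbler (n=238): 33/238=0.1387, 65/238=0.2731, 8/238=0.0336, 64/238=0.2689, 1/238=0.0042, 57/238=0.2395, 7/238=0.0294, 3/238=0.0126
Σ p₁ᵢp₂ᵢ = 0.014605 + 0.043122 + 0.006189 + 0.049531 + 0.000276 + 0.031518 + 0.001161 + 0.001658 = 0.148060
Σp_1ᵢ² = 0.1053² + 0.1579² + 0.1842² + 0.1842² + 0.0658² + 0.1316² + 0.0395² + 0.1316² = 0.011088 + 0.024932 + 0.033930 + 0.033930 + 0.004330 + 0.017319 + 0.001560 + 0.017319 = 0.144408
Σp_2ᵢ² = 0.1387² + 0.2731² + 0.0336² + 0.2689² + 0.0042² + 0.2395² + 0.0294² + 0.0126² = 0.019238 + 0.074584 + 0.001129 + 0.072307 + 0.000018 + 0.057360 + 0.000864 + 0.000159 = 0.225659
O = 0.148060 / √(0.144408 × 0.225659) = 0.148060 / 0.1805186 = 0.8202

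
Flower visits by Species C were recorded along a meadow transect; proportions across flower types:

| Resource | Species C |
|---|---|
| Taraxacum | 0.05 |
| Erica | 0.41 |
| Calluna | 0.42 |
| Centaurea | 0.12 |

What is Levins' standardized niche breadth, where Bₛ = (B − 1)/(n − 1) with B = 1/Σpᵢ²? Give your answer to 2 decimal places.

Σpᵢ² = 0.05² + 0.41² + 0.42² + 0.12² = 0.0025 + 0.1681 + 0.1764 + 0.0144 = 0.3614
B = 1 / 0.3614 = 2.7670
Bₛ = (B − 1)/(n − 1) = (2.7670 − 1)/(4 − 1) = 1.7670/3 = 0.5890

0.59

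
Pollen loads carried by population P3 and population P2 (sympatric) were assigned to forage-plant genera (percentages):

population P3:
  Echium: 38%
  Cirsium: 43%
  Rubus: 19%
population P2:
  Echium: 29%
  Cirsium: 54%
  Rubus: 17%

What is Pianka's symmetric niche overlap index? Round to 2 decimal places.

Convert percentages to proportions (divide by 100).
Σ p₁ᵢp₂ᵢ = 0.1102 + 0.2322 + 0.0323 = 0.3747
Σp_1ᵢ² = 0.38² + 0.43² + 0.19² = 0.1444 + 0.1849 + 0.0361 = 0.3654
Σp_2ᵢ² = 0.29² + 0.54² + 0.17² = 0.0841 + 0.2916 + 0.0289 = 0.4046
O = 0.3747 / √(0.3654 × 0.4046) = 0.3747 / 0.38450 = 0.9745

0.97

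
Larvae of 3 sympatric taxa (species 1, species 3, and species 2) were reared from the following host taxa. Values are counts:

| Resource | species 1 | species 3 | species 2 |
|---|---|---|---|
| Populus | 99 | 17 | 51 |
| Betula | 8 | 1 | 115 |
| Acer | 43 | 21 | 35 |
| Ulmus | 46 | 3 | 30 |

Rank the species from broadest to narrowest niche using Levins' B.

species 2 > species 1 > species 3

Proportions for species 1 (n=196): 99/196=0.5051, 8/196=0.0408, 43/196=0.2194, 46/196=0.2347
Proportions for species 3 (n=42): 17/42=0.4048, 1/42=0.0238, 21/42=0.5000, 3/42=0.0714
Proportions for species 2 (n=231): 51/231=0.2208, 115/231=0.4978, 35/231=0.1515, 30/231=0.1299
Σp_1ᵢ² = 0.5051² + 0.0408² + 0.2194² + 0.2347² = 0.255126 + 0.001665 + 0.048136 + 0.055084 = 0.360011
B_1 = 1 / 0.360011 = 2.7777
Σp_3ᵢ² = 0.4048² + 0.0238² + 0.5000² + 0.0714² = 0.163863 + 0.000566 + 0.250000 + 0.005098 = 0.419527
B_3 = 1 / 0.419527 = 2.3836
Σp_2ᵢ² = 0.2208² + 0.4978² + 0.1515² + 0.1299² = 0.048753 + 0.247805 + 0.022952 + 0.016874 = 0.336384
B_2 = 1 / 0.336384 = 2.9728
Ranking by B (broadest → narrowest): species 2 (2.97) > species 1 (2.78) > species 3 (2.38)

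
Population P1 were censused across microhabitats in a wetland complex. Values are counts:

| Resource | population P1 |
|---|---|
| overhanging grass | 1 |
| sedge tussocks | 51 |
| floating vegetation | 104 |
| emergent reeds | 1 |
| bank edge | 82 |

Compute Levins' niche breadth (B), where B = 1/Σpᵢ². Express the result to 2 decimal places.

Proportions for population P1 (n=239): 1/239=0.0042, 51/239=0.2134, 104/239=0.4351, 1/239=0.0042, 82/239=0.3431
Σpᵢ² = 0.0042² + 0.2134² + 0.4351² + 0.0042² + 0.3431² = 0.000018 + 0.045540 + 0.189312 + 0.000018 + 0.117718 = 0.352606
B = 1 / 0.352606 = 2.8360

2.84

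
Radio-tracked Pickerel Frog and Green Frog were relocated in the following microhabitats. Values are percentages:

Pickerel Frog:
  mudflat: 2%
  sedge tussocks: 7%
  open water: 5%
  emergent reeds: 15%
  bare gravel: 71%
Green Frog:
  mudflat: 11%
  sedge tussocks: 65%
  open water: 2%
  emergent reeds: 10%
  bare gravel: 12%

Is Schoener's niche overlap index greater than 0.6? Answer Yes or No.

Convert percentages to proportions (divide by 100).
Σ|p₁ᵢ − p₂ᵢ| = 0.09 + 0.58 + 0.03 + 0.05 + 0.59 = 1.34
D = 1 − ½ × 1.34 = 1 − 0.670 = 0.3300
D = 0.3300 < 0.6 → No.

No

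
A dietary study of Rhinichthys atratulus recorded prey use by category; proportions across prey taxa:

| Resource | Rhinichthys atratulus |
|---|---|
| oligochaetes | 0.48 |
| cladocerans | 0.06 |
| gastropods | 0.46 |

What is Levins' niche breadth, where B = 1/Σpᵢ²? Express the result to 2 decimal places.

Σpᵢ² = 0.48² + 0.06² + 0.46² = 0.2304 + 0.0036 + 0.2116 = 0.4456
B = 1 / 0.4456 = 2.2442

2.24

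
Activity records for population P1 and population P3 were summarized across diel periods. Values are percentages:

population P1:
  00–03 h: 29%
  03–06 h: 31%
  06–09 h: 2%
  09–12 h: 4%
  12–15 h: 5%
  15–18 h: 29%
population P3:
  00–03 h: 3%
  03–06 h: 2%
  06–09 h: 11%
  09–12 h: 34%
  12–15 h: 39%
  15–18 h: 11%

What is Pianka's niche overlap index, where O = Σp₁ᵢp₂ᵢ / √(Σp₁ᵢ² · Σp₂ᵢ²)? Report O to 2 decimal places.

Convert percentages to proportions (divide by 100).
Σ p₁ᵢp₂ᵢ = 0.0087 + 0.0062 + 0.0022 + 0.0136 + 0.0195 + 0.0319 = 0.0821
Σp_1ᵢ² = 0.29² + 0.31² + 0.02² + 0.04² + 0.05² + 0.29² = 0.0841 + 0.0961 + 0.0004 + 0.0016 + 0.0025 + 0.0841 = 0.2688
Σp_2ᵢ² = 0.03² + 0.02² + 0.11² + 0.34² + 0.39² + 0.11² = 0.0009 + 0.0004 + 0.0121 + 0.1156 + 0.1521 + 0.0121 = 0.2932
O = 0.0821 / √(0.2688 × 0.2932) = 0.0821 / 0.28074 = 0.2924

0.29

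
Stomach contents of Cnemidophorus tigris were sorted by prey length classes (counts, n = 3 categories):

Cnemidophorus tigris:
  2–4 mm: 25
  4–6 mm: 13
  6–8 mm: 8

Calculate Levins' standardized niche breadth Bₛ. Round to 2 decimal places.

0.73

Proportions for Cnemidophorus tigris (n=46): 25/46=0.5435, 13/46=0.2826, 8/46=0.1739
Σpᵢ² = 0.5435² + 0.2826² + 0.1739² = 0.295392 + 0.079863 + 0.030241 = 0.405496
B = 1 / 0.405496 = 2.4661
Bₛ = (B − 1)/(n − 1) = (2.4661 − 1)/(3 − 1) = 1.4661/2 = 0.7331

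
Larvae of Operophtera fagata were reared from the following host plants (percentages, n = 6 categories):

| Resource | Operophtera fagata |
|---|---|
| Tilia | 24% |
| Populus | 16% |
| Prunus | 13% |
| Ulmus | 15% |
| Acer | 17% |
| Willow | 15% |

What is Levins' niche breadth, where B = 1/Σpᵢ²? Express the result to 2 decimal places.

Convert percentages to proportions (divide by 100).
Σpᵢ² = 0.24² + 0.16² + 0.13² + 0.15² + 0.17² + 0.15² = 0.0576 + 0.0256 + 0.0169 + 0.0225 + 0.0289 + 0.0225 = 0.1740
B = 1 / 0.1740 = 5.7471

5.75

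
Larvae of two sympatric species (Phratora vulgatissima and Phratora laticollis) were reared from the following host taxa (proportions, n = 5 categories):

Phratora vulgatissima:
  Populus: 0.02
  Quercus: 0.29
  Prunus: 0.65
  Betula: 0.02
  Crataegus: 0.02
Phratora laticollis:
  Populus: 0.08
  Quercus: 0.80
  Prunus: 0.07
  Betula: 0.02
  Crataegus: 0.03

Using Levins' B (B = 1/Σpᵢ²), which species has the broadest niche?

Phratora vulgatissima

Σp_vulgᵢ² = 0.02² + 0.29² + 0.65² + 0.02² + 0.02² = 0.0004 + 0.0841 + 0.4225 + 0.0004 + 0.0004 = 0.5078
B_vulg = 1 / 0.5078 = 1.9693
Σp_latiᵢ² = 0.08² + 0.80² + 0.07² + 0.02² + 0.03² = 0.0064 + 0.6400 + 0.0049 + 0.0004 + 0.0009 = 0.6526
B_lati = 1 / 0.6526 = 1.5323
Highest B → broadest niche (most generalist): Phratora vulgatissima (B = 1.97).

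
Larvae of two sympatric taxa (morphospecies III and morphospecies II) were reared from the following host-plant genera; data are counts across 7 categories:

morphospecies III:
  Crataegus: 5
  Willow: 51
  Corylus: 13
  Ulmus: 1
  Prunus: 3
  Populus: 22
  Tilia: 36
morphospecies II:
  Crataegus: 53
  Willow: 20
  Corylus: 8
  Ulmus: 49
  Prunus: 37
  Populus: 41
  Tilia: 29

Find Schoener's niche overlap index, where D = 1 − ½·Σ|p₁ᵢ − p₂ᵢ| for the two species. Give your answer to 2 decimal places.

0.48

Proportions for morphospecies III (n=131): 5/131=0.0382, 51/131=0.3893, 13/131=0.0992, 1/131=0.0076, 3/131=0.0229, 22/131=0.1679, 36/131=0.2748
Proportions for morphospecies II (n=237): 53/237=0.2236, 20/237=0.0844, 8/237=0.0338, 49/237=0.2068, 37/237=0.1561, 41/237=0.1730, 29/237=0.1224
Σ|p₁ᵢ − p₂ᵢ| = 0.1854 + 0.3049 + 0.0654 + 0.1992 + 0.1332 + 0.0051 + 0.1524 = 1.0456
D = 1 − ½ × 1.0456 = 1 − 0.52280 = 0.47720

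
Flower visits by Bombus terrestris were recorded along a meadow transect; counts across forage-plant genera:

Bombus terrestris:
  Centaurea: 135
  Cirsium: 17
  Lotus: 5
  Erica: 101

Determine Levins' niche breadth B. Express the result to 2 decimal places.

2.32

Proportions for Bombus terrestris (n=258): 135/258=0.5233, 17/258=0.0659, 5/258=0.0194, 101/258=0.3915
Σpᵢ² = 0.5233² + 0.0659² + 0.0194² + 0.3915² = 0.273843 + 0.004343 + 0.000376 + 0.153272 = 0.431834
B = 1 / 0.431834 = 2.3157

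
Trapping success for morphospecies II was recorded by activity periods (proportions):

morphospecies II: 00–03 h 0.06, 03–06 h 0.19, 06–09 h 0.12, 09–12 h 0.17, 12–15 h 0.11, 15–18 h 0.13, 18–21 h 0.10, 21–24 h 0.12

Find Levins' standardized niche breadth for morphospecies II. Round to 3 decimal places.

Σpᵢ² = 0.06² + 0.19² + 0.12² + 0.17² + 0.11² + 0.13² + 0.10² + 0.12² = 0.0036 + 0.0361 + 0.0144 + 0.0289 + 0.0121 + 0.0169 + 0.0100 + 0.0144 = 0.1364
B = 1 / 0.1364 = 7.33138
Bₛ = (B − 1)/(n − 1) = (7.33138 − 1)/(8 − 1) = 6.33138/7 = 0.90448

0.904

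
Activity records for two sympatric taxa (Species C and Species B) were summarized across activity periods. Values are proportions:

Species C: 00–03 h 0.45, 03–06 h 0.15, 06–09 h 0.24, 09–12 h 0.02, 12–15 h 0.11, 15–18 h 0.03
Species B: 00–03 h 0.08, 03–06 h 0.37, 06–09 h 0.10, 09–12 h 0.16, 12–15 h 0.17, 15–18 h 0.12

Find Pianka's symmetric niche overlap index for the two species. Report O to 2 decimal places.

0.55

Σ p₁ᵢp₂ᵢ = 0.0360 + 0.0555 + 0.0240 + 0.0032 + 0.0187 + 0.0036 = 0.1410
Σp_1ᵢ² = 0.45² + 0.15² + 0.24² + 0.02² + 0.11² + 0.03² = 0.2025 + 0.0225 + 0.0576 + 0.0004 + 0.0121 + 0.0009 = 0.2960
Σp_2ᵢ² = 0.08² + 0.37² + 0.10² + 0.16² + 0.17² + 0.12² = 0.0064 + 0.1369 + 0.0100 + 0.0256 + 0.0289 + 0.0144 = 0.2222
O = 0.1410 / √(0.2960 × 0.2222) = 0.1410 / 0.25646 = 0.5498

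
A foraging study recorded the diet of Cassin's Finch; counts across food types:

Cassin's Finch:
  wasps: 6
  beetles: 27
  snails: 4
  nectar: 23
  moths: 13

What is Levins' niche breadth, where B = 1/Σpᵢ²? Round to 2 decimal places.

3.60

Proportions for Cassin's Finch (n=73): 6/73=0.0822, 27/73=0.3699, 4/73=0.0548, 23/73=0.3151, 13/73=0.1781
Σpᵢ² = 0.0822² + 0.3699² + 0.0548² + 0.3151² + 0.1781² = 0.006757 + 0.136826 + 0.003003 + 0.099288 + 0.031720 = 0.277594
B = 1 / 0.277594 = 3.6024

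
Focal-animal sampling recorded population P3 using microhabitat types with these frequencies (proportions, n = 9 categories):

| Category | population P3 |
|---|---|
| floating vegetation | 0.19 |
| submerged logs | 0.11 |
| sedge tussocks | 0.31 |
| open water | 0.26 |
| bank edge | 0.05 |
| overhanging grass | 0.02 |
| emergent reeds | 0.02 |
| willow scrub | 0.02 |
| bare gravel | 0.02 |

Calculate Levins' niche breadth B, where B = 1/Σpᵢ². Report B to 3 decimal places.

Σpᵢ² = 0.19² + 0.11² + 0.31² + 0.26² + 0.05² + 0.02² + 0.02² + 0.02² + 0.02² = 0.0361 + 0.0121 + 0.0961 + 0.0676 + 0.0025 + 0.0004 + 0.0004 + 0.0004 + 0.0004 = 0.2160
B = 1 / 0.2160 = 4.62963

4.630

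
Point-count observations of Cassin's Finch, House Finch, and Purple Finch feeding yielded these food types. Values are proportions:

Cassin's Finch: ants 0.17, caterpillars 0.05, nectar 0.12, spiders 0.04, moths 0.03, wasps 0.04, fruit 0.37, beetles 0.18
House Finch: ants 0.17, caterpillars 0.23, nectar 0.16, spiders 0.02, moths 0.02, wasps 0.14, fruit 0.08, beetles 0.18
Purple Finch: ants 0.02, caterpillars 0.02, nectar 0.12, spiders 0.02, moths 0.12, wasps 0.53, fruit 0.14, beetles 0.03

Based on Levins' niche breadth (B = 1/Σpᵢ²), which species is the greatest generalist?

Σp_Cassᵢ² = 0.17² + 0.05² + 0.12² + 0.04² + 0.03² + 0.04² + 0.37² + 0.18² = 0.0289 + 0.0025 + 0.0144 + 0.0016 + 0.0009 + 0.0016 + 0.1369 + 0.0324 = 0.2192
B_Cass = 1 / 0.2192 = 4.5620
Σp_Housᵢ² = 0.17² + 0.23² + 0.16² + 0.02² + 0.02² + 0.14² + 0.08² + 0.18² = 0.0289 + 0.0529 + 0.0256 + 0.0004 + 0.0004 + 0.0196 + 0.0064 + 0.0324 = 0.1666
B_Hous = 1 / 0.1666 = 6.0024
Σp_Purpᵢ² = 0.02² + 0.02² + 0.12² + 0.02² + 0.12² + 0.53² + 0.14² + 0.03² = 0.0004 + 0.0004 + 0.0144 + 0.0004 + 0.0144 + 0.2809 + 0.0196 + 0.0009 = 0.3314
B_Purp = 1 / 0.3314 = 3.0175
Highest B → broadest niche (most generalist): House Finch (B = 6.00).

House Finch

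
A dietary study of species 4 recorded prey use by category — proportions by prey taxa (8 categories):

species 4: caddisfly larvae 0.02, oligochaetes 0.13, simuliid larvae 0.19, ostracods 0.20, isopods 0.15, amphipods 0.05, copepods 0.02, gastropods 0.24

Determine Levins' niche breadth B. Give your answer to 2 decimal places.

Σpᵢ² = 0.02² + 0.13² + 0.19² + 0.20² + 0.15² + 0.05² + 0.02² + 0.24² = 0.0004 + 0.0169 + 0.0361 + 0.0400 + 0.0225 + 0.0025 + 0.0004 + 0.0576 = 0.1764
B = 1 / 0.1764 = 5.6689

5.67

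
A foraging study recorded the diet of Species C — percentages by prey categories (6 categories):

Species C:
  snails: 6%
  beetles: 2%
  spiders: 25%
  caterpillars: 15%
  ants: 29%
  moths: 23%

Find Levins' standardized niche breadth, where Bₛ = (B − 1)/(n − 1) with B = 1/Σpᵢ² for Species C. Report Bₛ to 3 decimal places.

Convert percentages to proportions (divide by 100).
Σpᵢ² = 0.06² + 0.02² + 0.25² + 0.15² + 0.29² + 0.23² = 0.0036 + 0.0004 + 0.0625 + 0.0225 + 0.0841 + 0.0529 = 0.2260
B = 1 / 0.2260 = 4.42478
Bₛ = (B − 1)/(n − 1) = (4.42478 − 1)/(6 − 1) = 3.42478/5 = 0.68496

0.685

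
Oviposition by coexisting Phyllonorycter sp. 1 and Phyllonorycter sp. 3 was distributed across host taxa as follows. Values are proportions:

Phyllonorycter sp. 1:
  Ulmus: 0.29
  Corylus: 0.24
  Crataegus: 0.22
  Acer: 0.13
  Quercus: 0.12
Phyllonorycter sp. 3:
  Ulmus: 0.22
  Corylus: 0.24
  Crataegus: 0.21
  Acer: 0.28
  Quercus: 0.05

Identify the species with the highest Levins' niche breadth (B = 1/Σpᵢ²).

Σp_1ᵢ² = 0.29² + 0.24² + 0.22² + 0.13² + 0.12² = 0.0841 + 0.0576 + 0.0484 + 0.0169 + 0.0144 = 0.2214
B_1 = 1 / 0.2214 = 4.5167
Σp_3ᵢ² = 0.22² + 0.24² + 0.21² + 0.28² + 0.05² = 0.0484 + 0.0576 + 0.0441 + 0.0784 + 0.0025 = 0.2310
B_3 = 1 / 0.2310 = 4.3290
Highest B → broadest niche (most generalist): Phyllonorycter sp. 1 (B = 4.52).

Phyllonorycter sp. 1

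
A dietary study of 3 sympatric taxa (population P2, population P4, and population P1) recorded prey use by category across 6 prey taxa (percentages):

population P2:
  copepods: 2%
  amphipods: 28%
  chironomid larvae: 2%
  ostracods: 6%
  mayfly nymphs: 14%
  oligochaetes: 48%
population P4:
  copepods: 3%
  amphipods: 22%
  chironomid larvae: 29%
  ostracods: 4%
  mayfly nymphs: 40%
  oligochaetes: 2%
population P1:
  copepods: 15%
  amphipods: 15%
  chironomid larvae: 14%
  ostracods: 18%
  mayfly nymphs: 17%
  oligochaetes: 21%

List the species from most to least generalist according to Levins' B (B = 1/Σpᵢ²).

population P1 > population P4 > population P2

Convert percentages to proportions (divide by 100).
Σp_P2ᵢ² = 0.02² + 0.28² + 0.02² + 0.06² + 0.14² + 0.48² = 0.0004 + 0.0784 + 0.0004 + 0.0036 + 0.0196 + 0.2304 = 0.3328
B_P2 = 1 / 0.3328 = 3.0048
Σp_P4ᵢ² = 0.03² + 0.22² + 0.29² + 0.04² + 0.40² + 0.02² = 0.0009 + 0.0484 + 0.0841 + 0.0016 + 0.1600 + 0.0004 = 0.2954
B_P4 = 1 / 0.2954 = 3.3852
Σp_P1ᵢ² = 0.15² + 0.15² + 0.14² + 0.18² + 0.17² + 0.21² = 0.0225 + 0.0225 + 0.0196 + 0.0324 + 0.0289 + 0.0441 = 0.1700
B_P1 = 1 / 0.1700 = 5.8824
Ranking by B (broadest → narrowest): population P1 (5.88) > population P4 (3.39) > population P2 (3.00)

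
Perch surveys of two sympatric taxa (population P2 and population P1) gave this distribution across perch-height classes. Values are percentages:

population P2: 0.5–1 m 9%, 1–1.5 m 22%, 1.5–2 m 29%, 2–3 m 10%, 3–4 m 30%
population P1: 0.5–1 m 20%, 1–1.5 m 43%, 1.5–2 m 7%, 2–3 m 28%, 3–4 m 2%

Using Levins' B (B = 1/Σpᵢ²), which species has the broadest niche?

population P2

Convert percentages to proportions (divide by 100).
Σp_P2ᵢ² = 0.09² + 0.22² + 0.29² + 0.10² + 0.30² = 0.0081 + 0.0484 + 0.0841 + 0.0100 + 0.0900 = 0.2406
B_P2 = 1 / 0.2406 = 4.1563
Σp_P1ᵢ² = 0.20² + 0.43² + 0.07² + 0.28² + 0.02² = 0.0400 + 0.1849 + 0.0049 + 0.0784 + 0.0004 = 0.3086
B_P1 = 1 / 0.3086 = 3.2404
Highest B → broadest niche (most generalist): population P2 (B = 4.16).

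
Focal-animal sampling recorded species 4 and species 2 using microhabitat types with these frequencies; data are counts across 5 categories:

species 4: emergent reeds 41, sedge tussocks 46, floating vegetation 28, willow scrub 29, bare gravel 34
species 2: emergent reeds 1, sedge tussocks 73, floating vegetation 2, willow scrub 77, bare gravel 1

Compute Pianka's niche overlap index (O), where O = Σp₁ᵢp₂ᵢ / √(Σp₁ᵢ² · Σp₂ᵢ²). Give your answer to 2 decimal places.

0.66

Proportions for species 4 (n=178): 41/178=0.2303, 46/178=0.2584, 28/178=0.1573, 29/178=0.1629, 34/178=0.1910
Proportions for species 2 (n=154): 1/154=0.0065, 73/154=0.4740, 2/154=0.0130, 77/154=0.5000, 1/154=0.0065
Σ p₁ᵢp₂ᵢ = 0.001497 + 0.122482 + 0.002045 + 0.081450 + 0.001242 = 0.208716
Σp_1ᵢ² = 0.2303² + 0.2584² + 0.1573² + 0.1629² + 0.1910² = 0.053038 + 0.066771 + 0.024743 + 0.026536 + 0.036481 = 0.207569
Σp_2ᵢ² = 0.0065² + 0.4740² + 0.0130² + 0.5000² + 0.0065² = 0.000042 + 0.224676 + 0.000169 + 0.250000 + 0.000042 = 0.474929
O = 0.208716 / √(0.207569 × 0.474929) = 0.208716 / 0.3139754 = 0.6648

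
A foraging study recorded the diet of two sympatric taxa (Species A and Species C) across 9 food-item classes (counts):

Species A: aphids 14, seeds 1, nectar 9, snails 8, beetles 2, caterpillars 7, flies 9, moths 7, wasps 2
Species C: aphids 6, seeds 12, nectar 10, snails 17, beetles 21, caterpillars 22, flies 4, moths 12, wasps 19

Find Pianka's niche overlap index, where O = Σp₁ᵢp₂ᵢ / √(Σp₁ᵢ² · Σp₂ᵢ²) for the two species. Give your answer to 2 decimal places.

0.65

Proportions for Species A (n=59): 14/59=0.2373, 1/59=0.0169, 9/59=0.1525, 8/59=0.1356, 2/59=0.0339, 7/59=0.1186, 9/59=0.1525, 7/59=0.1186, 2/59=0.0339
Proportions for Species C (n=123): 6/123=0.0488, 12/123=0.0976, 10/123=0.0813, 17/123=0.1382, 21/123=0.1707, 22/123=0.1789, 4/123=0.0325, 12/123=0.0976, 19/123=0.1545
Σ p₁ᵢp₂ᵢ = 0.011580 + 0.001649 + 0.012398 + 0.018740 + 0.005787 + 0.021218 + 0.004956 + 0.011575 + 0.005238 = 0.093141
Σp_1ᵢ² = 0.2373² + 0.0169² + 0.1525² + 0.1356² + 0.0339² + 0.1186² + 0.1525² + 0.1186² + 0.0339² = 0.056311 + 0.000286 + 0.023256 + 0.018387 + 0.001149 + 0.014066 + 0.023256 + 0.014066 + 0.001149 = 0.151926
Σp_2ᵢ² = 0.0488² + 0.0976² + 0.0813² + 0.1382² + 0.1707² + 0.1789² + 0.0325² + 0.0976² + 0.1545² = 0.002381 + 0.009526 + 0.006610 + 0.019099 + 0.029138 + 0.032005 + 0.001056 + 0.009526 + 0.023870 = 0.133211
O = 0.093141 / √(0.151926 × 0.133211) = 0.093141 / 0.1422611 = 0.6547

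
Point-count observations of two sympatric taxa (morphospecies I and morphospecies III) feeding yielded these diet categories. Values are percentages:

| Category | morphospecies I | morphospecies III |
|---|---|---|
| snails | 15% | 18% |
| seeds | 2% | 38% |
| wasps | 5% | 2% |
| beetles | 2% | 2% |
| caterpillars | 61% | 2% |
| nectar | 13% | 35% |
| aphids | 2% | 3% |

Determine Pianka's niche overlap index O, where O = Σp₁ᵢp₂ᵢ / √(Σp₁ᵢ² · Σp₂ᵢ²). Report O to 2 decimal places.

0.27

Convert percentages to proportions (divide by 100).
Σ p₁ᵢp₂ᵢ = 0.0270 + 0.0076 + 0.0010 + 0.0004 + 0.0122 + 0.0455 + 0.0006 = 0.0943
Σp_1ᵢ² = 0.15² + 0.02² + 0.05² + 0.02² + 0.61² + 0.13² + 0.02² = 0.0225 + 0.0004 + 0.0025 + 0.0004 + 0.3721 + 0.0169 + 0.0004 = 0.4152
Σp_2ᵢ² = 0.18² + 0.38² + 0.02² + 0.02² + 0.02² + 0.35² + 0.03² = 0.0324 + 0.1444 + 0.0004 + 0.0004 + 0.0004 + 0.1225 + 0.0009 = 0.3014
O = 0.0943 / √(0.4152 × 0.3014) = 0.0943 / 0.35375 = 0.2666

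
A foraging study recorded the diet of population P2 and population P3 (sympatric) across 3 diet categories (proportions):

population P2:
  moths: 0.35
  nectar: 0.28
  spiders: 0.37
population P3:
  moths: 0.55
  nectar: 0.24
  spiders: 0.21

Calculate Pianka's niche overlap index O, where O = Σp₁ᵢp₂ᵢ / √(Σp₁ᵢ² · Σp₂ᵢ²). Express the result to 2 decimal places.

Σ p₁ᵢp₂ᵢ = 0.1925 + 0.0672 + 0.0777 = 0.3374
Σp_1ᵢ² = 0.35² + 0.28² + 0.37² = 0.1225 + 0.0784 + 0.1369 = 0.3378
Σp_2ᵢ² = 0.55² + 0.24² + 0.21² = 0.3025 + 0.0576 + 0.0441 = 0.4042
O = 0.3374 / √(0.3378 × 0.4042) = 0.3374 / 0.36951 = 0.9131

0.91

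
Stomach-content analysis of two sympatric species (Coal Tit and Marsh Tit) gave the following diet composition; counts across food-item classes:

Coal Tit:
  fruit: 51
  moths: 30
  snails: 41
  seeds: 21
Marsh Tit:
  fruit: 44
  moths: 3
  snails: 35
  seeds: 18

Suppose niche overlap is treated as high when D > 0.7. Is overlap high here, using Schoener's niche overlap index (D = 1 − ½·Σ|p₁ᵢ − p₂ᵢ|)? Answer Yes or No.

Yes

Proportions for Coal Tit (n=143): 51/143=0.3566, 30/143=0.2098, 41/143=0.2867, 21/143=0.1469
Proportions for Marsh Tit (n=100): 44/100=0.4400, 3/100=0.0300, 35/100=0.3500, 18/100=0.1800
Σ|p₁ᵢ − p₂ᵢ| = 0.0834 + 0.1798 + 0.0633 + 0.0331 = 0.3596
D = 1 − ½ × 0.3596 = 1 − 0.17980 = 0.82020
D = 0.82020 > 0.7 → Yes.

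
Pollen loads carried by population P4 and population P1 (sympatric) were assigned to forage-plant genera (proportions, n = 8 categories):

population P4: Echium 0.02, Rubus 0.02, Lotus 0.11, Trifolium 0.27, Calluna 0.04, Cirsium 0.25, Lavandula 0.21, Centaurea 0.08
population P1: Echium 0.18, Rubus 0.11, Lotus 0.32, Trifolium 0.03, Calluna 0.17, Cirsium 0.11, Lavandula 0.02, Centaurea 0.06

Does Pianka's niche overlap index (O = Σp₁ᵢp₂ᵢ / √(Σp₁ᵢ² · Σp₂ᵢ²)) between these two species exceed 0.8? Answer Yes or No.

Σ p₁ᵢp₂ᵢ = 0.0036 + 0.0022 + 0.0352 + 0.0081 + 0.0068 + 0.0275 + 0.0042 + 0.0048 = 0.0924
Σp_1ᵢ² = 0.02² + 0.02² + 0.11² + 0.27² + 0.04² + 0.25² + 0.21² + 0.08² = 0.0004 + 0.0004 + 0.0121 + 0.0729 + 0.0016 + 0.0625 + 0.0441 + 0.0064 = 0.2004
Σp_2ᵢ² = 0.18² + 0.11² + 0.32² + 0.03² + 0.17² + 0.11² + 0.02² + 0.06² = 0.0324 + 0.0121 + 0.1024 + 0.0009 + 0.0289 + 0.0121 + 0.0004 + 0.0036 = 0.1928
O = 0.0924 / √(0.2004 × 0.1928) = 0.0924 / 0.19656 = 0.4701
O = 0.4701 < 0.8 → No.

No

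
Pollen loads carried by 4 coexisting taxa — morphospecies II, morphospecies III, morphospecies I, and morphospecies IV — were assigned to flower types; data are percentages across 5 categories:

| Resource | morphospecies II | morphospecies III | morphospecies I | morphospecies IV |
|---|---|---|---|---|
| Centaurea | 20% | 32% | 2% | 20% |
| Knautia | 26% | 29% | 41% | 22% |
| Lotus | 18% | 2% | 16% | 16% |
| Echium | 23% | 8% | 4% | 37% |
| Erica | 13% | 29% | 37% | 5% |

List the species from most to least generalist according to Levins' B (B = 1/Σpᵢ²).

Convert percentages to proportions (divide by 100).
Σp_IIᵢ² = 0.20² + 0.26² + 0.18² + 0.23² + 0.13² = 0.0400 + 0.0676 + 0.0324 + 0.0529 + 0.0169 = 0.2098
B_II = 1 / 0.2098 = 4.7664
Σp_IIIᵢ² = 0.32² + 0.29² + 0.02² + 0.08² + 0.29² = 0.1024 + 0.0841 + 0.0004 + 0.0064 + 0.0841 = 0.2774
B_III = 1 / 0.2774 = 3.6049
Σp_Iᵢ² = 0.02² + 0.41² + 0.16² + 0.04² + 0.37² = 0.0004 + 0.1681 + 0.0256 + 0.0016 + 0.1369 = 0.3326
B_I = 1 / 0.3326 = 3.0066
Σp_IVᵢ² = 0.20² + 0.22² + 0.16² + 0.37² + 0.05² = 0.0400 + 0.0484 + 0.0256 + 0.1369 + 0.0025 = 0.2534
B_IV = 1 / 0.2534 = 3.9463
Ranking by B (broadest → narrowest): morphospecies II (4.77) > morphospecies IV (3.95) > morphospecies III (3.60) > morphospecies I (3.01)

morphospecies II > morphospecies IV > morphospecies III > morphospecies I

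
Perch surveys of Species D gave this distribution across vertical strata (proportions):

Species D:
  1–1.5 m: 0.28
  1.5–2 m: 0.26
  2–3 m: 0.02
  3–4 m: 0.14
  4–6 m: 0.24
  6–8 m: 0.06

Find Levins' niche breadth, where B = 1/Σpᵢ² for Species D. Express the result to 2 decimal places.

4.40

Σpᵢ² = 0.28² + 0.26² + 0.02² + 0.14² + 0.24² + 0.06² = 0.0784 + 0.0676 + 0.0004 + 0.0196 + 0.0576 + 0.0036 = 0.2272
B = 1 / 0.2272 = 4.4014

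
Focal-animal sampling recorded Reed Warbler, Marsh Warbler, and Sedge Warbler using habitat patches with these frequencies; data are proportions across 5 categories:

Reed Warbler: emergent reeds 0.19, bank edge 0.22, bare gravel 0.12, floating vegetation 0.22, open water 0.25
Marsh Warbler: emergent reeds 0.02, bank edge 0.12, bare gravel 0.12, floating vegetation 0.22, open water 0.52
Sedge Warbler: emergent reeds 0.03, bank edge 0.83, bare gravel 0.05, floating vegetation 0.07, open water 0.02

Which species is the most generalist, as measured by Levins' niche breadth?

Σp_Reedᵢ² = 0.19² + 0.22² + 0.12² + 0.22² + 0.25² = 0.0361 + 0.0484 + 0.0144 + 0.0484 + 0.0625 = 0.2098
B_Reed = 1 / 0.2098 = 4.7664
Σp_Marsᵢ² = 0.02² + 0.12² + 0.12² + 0.22² + 0.52² = 0.0004 + 0.0144 + 0.0144 + 0.0484 + 0.2704 = 0.3480
B_Mars = 1 / 0.3480 = 2.8736
Σp_Sedgᵢ² = 0.03² + 0.83² + 0.05² + 0.07² + 0.02² = 0.0009 + 0.6889 + 0.0025 + 0.0049 + 0.0004 = 0.6976
B_Sedg = 1 / 0.6976 = 1.4335
Highest B → broadest niche (most generalist): Reed Warbler (B = 4.77).

Reed Warbler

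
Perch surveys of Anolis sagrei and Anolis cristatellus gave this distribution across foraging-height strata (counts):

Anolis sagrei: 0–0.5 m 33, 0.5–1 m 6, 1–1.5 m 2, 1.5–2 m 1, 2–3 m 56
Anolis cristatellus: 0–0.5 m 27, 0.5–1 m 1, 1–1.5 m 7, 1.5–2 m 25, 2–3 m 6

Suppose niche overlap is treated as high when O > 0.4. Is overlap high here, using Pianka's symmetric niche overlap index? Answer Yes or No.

Yes

Proportions for Anolis sagrei (n=98): 33/98=0.3367, 6/98=0.0612, 2/98=0.0204, 1/98=0.0102, 56/98=0.5714
Proportions for Anolis cristatellus (n=66): 27/66=0.4091, 1/66=0.0152, 7/66=0.1061, 25/66=0.3788, 6/66=0.0909
Σ p₁ᵢp₂ᵢ = 0.137744 + 0.000930 + 0.002164 + 0.003864 + 0.051940 = 0.196642
Σp_1ᵢ² = 0.3367² + 0.0612² + 0.0204² + 0.0102² + 0.5714² = 0.113367 + 0.003745 + 0.000416 + 0.000104 + 0.326498 = 0.444130
Σp_2ᵢ² = 0.4091² + 0.0152² + 0.1061² + 0.3788² + 0.0909² = 0.167363 + 0.000231 + 0.011257 + 0.143489 + 0.008263 = 0.330603
O = 0.196642 / √(0.444130 × 0.330603) = 0.196642 / 0.3831850 = 0.5132
O = 0.5132 > 0.4 → Yes.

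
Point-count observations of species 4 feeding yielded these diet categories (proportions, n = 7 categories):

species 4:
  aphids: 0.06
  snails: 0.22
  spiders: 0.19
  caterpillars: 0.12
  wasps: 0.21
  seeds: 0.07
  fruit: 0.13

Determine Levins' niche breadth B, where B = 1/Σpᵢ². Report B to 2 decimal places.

Σpᵢ² = 0.06² + 0.22² + 0.19² + 0.12² + 0.21² + 0.07² + 0.13² = 0.0036 + 0.0484 + 0.0361 + 0.0144 + 0.0441 + 0.0049 + 0.0169 = 0.1684
B = 1 / 0.1684 = 5.9382

5.94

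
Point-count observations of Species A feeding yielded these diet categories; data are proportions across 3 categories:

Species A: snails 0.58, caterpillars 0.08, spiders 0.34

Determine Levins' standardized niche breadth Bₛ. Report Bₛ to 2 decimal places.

Σpᵢ² = 0.58² + 0.08² + 0.34² = 0.3364 + 0.0064 + 0.1156 = 0.4584
B = 1 / 0.4584 = 2.1815
Bₛ = (B − 1)/(n − 1) = (2.1815 − 1)/(3 − 1) = 1.1815/2 = 0.5908

0.59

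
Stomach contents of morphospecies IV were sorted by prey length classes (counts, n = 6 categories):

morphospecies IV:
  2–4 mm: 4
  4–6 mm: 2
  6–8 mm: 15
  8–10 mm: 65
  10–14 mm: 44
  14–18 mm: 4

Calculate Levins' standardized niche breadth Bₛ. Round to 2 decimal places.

0.36

Proportions for morphospecies IV (n=134): 4/134=0.0299, 2/134=0.0149, 15/134=0.1119, 65/134=0.4851, 44/134=0.3284, 4/134=0.0299
Σpᵢ² = 0.0299² + 0.0149² + 0.1119² + 0.4851² + 0.3284² + 0.0299² = 0.000894 + 0.000222 + 0.012522 + 0.235322 + 0.107847 + 0.000894 = 0.357701
B = 1 / 0.357701 = 2.7956
Bₛ = (B − 1)/(n − 1) = (2.7956 − 1)/(6 − 1) = 1.7956/5 = 0.3591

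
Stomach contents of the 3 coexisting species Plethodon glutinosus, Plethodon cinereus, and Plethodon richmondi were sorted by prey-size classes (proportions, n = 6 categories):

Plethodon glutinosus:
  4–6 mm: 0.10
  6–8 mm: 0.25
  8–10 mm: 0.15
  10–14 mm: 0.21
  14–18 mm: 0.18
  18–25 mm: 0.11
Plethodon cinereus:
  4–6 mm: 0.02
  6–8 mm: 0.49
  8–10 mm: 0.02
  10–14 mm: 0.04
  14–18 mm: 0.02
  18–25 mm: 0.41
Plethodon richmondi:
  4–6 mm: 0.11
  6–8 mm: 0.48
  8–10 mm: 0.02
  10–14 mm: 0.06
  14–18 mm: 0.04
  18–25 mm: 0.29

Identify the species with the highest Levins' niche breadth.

Σp_glutᵢ² = 0.10² + 0.25² + 0.15² + 0.21² + 0.18² + 0.11² = 0.0100 + 0.0625 + 0.0225 + 0.0441 + 0.0324 + 0.0121 = 0.1836
B_glut = 1 / 0.1836 = 5.4466
Σp_cineᵢ² = 0.02² + 0.49² + 0.02² + 0.04² + 0.02² + 0.41² = 0.0004 + 0.2401 + 0.0004 + 0.0016 + 0.0004 + 0.1681 = 0.4110
B_cine = 1 / 0.4110 = 2.4331
Σp_richᵢ² = 0.11² + 0.48² + 0.02² + 0.06² + 0.04² + 0.29² = 0.0121 + 0.2304 + 0.0004 + 0.0036 + 0.0016 + 0.0841 = 0.3322
B_rich = 1 / 0.3322 = 3.0102
Highest B → broadest niche (most generalist): Plethodon glutinosus (B = 5.45).

Plethodon glutinosus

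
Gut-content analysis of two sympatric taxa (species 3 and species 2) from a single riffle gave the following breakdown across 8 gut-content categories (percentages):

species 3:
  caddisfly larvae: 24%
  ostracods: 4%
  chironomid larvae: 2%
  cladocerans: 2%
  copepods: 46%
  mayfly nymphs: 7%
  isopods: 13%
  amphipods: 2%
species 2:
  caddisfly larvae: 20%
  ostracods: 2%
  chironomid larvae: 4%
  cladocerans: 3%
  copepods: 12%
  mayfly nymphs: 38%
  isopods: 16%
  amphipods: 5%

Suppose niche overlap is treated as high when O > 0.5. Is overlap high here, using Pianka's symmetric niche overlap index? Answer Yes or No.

Convert percentages to proportions (divide by 100).
Σ p₁ᵢp₂ᵢ = 0.0480 + 0.0008 + 0.0008 + 0.0006 + 0.0552 + 0.0266 + 0.0208 + 0.0010 = 0.1538
Σp_1ᵢ² = 0.24² + 0.04² + 0.02² + 0.02² + 0.46² + 0.07² + 0.13² + 0.02² = 0.0576 + 0.0016 + 0.0004 + 0.0004 + 0.2116 + 0.0049 + 0.0169 + 0.0004 = 0.2938
Σp_2ᵢ² = 0.20² + 0.02² + 0.04² + 0.03² + 0.12² + 0.38² + 0.16² + 0.05² = 0.0400 + 0.0004 + 0.0016 + 0.0009 + 0.0144 + 0.1444 + 0.0256 + 0.0025 = 0.2298
O = 0.1538 / √(0.2938 × 0.2298) = 0.1538 / 0.25984 = 0.5919
O = 0.5919 > 0.5 → Yes.

Yes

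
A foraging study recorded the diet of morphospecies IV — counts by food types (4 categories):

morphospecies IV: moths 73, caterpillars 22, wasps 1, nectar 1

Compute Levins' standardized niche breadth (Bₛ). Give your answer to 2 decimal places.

Proportions for morphospecies IV (n=97): 73/97=0.7526, 22/97=0.2268, 1/97=0.0103, 1/97=0.0103
Σpᵢ² = 0.7526² + 0.2268² + 0.0103² + 0.0103² = 0.566407 + 0.051438 + 0.000106 + 0.000106 = 0.618057
B = 1 / 0.618057 = 1.6180
Bₛ = (B − 1)/(n − 1) = (1.6180 − 1)/(4 − 1) = 0.6180/3 = 0.2060

0.21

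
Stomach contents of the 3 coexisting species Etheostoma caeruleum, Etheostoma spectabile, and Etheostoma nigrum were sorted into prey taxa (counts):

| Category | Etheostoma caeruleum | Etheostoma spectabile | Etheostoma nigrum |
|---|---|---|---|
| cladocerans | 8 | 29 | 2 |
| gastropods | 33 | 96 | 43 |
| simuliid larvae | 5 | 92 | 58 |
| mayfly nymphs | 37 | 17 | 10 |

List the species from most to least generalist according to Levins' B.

Etheostoma spectabile > Etheostoma caeruleum > Etheostoma nigrum

Proportions for Etheostoma caeruleum (n=83): 8/83=0.0964, 33/83=0.3976, 5/83=0.0602, 37/83=0.4458
Proportions for Etheostoma spectabile (n=234): 29/234=0.1239, 96/234=0.4103, 92/234=0.3932, 17/234=0.0726
Proportions for Etheostoma nigrum (n=113): 2/113=0.0177, 43/113=0.3805, 58/113=0.5133, 10/113=0.0885
Σp_caerᵢ² = 0.0964² + 0.3976² + 0.0602² + 0.4458² = 0.009293 + 0.158086 + 0.003624 + 0.198738 = 0.369741
B_caer = 1 / 0.369741 = 2.7046
Σp_specᵢ² = 0.1239² + 0.4103² + 0.3932² + 0.0726² = 0.015351 + 0.168346 + 0.154606 + 0.005271 = 0.343574
B_spec = 1 / 0.343574 = 2.9106
Σp_nigrᵢ² = 0.0177² + 0.3805² + 0.5133² + 0.0885² = 0.000313 + 0.144780 + 0.263477 + 0.007832 = 0.416402
B_nigr = 1 / 0.416402 = 2.4015
Ranking by B (broadest → narrowest): Etheostoma spectabile (2.91) > Etheostoma caeruleum (2.70) > Etheostoma nigrum (2.40)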